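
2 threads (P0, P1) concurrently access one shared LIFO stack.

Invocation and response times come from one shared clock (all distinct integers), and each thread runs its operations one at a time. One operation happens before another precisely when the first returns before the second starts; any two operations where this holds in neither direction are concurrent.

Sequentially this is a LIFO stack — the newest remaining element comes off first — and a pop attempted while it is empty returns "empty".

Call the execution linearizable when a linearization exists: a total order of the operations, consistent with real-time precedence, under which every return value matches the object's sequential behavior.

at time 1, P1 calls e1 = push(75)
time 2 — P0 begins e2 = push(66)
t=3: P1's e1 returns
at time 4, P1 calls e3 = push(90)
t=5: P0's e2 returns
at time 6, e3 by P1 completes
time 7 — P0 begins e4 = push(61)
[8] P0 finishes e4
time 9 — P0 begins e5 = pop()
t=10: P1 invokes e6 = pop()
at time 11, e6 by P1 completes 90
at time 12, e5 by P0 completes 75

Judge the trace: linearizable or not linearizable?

through event 11 a valid linearization exists; event 12 (e5 responding at time 12) ends that
no legal order exists: 6 real-time-consistent candidates over 6 completed LIFO stack operations, all rejected
one such order, e1, e2, e3, e4, e5, e6, breaks at step 5 where e5 pop() → 75 is illegal
one such order, e1, e2, e3, e4, e6, e5, breaks at step 5 where e6 pop() → 90 is illegal

not linearizable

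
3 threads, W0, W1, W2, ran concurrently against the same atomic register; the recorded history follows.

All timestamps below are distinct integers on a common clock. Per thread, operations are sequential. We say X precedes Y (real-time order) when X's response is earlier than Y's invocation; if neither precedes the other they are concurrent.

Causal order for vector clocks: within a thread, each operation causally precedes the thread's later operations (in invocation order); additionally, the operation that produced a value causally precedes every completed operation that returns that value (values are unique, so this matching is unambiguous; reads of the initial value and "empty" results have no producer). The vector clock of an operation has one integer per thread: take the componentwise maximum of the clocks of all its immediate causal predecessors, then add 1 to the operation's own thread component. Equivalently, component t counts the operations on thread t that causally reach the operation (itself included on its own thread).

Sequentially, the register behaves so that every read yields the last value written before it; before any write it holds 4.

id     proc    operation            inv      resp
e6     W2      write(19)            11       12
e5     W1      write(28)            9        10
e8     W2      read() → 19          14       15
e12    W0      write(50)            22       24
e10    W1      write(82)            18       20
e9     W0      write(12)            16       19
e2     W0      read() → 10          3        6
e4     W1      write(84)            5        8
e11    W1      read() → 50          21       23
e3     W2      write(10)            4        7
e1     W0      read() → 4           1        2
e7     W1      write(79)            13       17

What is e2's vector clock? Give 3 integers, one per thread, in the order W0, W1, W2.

VC(e3, invoked at 4): no causal predecessors; +1 on W2 → (0, 0, 1)
VC(e4, invoked at 5): no causal predecessors; +1 on W1 → (0, 1, 0)
VC(e1, invoked at 1): no causal predecessors; +1 on W0 → (1, 0, 0)
merge at e6 (invoked 11): VC(e3)=(0, 0, 1), own-thread bump on W2 → (0, 0, 2)
merge at e5 (invoked 9): VC(e4)=(0, 1, 0), own-thread bump on W1 → (0, 2, 0)
merge at e8 (invoked 14): VC(e6)=(0, 0, 2), own-thread bump on W2 → (0, 0, 3)
merge at e7 (invoked 13): VC(e5)=(0, 2, 0), own-thread bump on W1 → (0, 3, 0)
merge at e2 (invoked 3): VC(e1)=(1, 0, 0), VC(e3)=(0, 0, 1), own-thread bump on W0 → (2, 0, 1)
merge at e10 (invoked 18): VC(e7)=(0, 3, 0), own-thread bump on W1 → (0, 4, 0)
merge at e9 (invoked 16): VC(e2)=(2, 0, 1), own-thread bump on W0 → (3, 0, 1)
merge at e12 (invoked 22): VC(e9)=(3, 0, 1), own-thread bump on W0 → (4, 0, 1)
merge at e11 (invoked 21): VC(e10)=(0, 4, 0), VC(e12)=(4, 0, 1), own-thread bump on W1 → (4, 5, 1)
target: VC(e2) = (2, 0, 1)

(2, 0, 1)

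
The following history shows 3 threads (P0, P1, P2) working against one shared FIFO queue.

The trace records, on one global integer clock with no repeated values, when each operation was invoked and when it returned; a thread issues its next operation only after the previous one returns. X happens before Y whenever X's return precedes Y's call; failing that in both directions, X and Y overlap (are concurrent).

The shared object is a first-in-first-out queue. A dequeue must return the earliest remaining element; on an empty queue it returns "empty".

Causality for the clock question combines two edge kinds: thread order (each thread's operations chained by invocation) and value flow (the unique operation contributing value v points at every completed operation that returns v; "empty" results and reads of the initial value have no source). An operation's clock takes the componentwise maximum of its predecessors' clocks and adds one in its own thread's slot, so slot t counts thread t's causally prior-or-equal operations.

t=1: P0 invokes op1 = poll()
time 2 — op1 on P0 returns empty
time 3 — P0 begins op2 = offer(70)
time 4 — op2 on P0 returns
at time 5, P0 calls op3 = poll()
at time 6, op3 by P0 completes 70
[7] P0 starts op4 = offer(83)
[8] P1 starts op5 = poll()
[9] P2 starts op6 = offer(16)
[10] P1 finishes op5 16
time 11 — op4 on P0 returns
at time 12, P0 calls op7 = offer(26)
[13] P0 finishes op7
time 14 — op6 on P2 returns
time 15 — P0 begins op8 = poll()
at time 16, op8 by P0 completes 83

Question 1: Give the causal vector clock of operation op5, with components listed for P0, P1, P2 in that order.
no predecessors for op6 (invoked 9): P2 increments from zero → (0, 0, 1)
no predecessors for op1 (invoked 1): P0 increments from zero → (1, 0, 0)
op5 (invocation 8): componentwise max over VC(op6)=(0, 0, 1), +1 at P1, giving (0, 1, 1)
op2 (invocation 3): componentwise max over VC(op1)=(1, 0, 0), +1 at P0, giving (2, 0, 0)
op3 (invocation 5): componentwise max over VC(op2)=(2, 0, 0), +1 at P0, giving (3, 0, 0)
op4 (invocation 7): componentwise max over VC(op3)=(3, 0, 0), +1 at P0, giving (4, 0, 0)
op7 (invocation 12): componentwise max over VC(op4)=(4, 0, 0), +1 at P0, giving (5, 0, 0)
op8 (invocation 15): componentwise max over VC(op4)=(4, 0, 0), VC(op7)=(5, 0, 0), +1 at P0, giving (6, 0, 0)
target: VC(op5) = (0, 1, 1)

(0, 1, 1)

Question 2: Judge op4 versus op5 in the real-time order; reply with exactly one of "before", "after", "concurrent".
op4 spans [7,11], op5 spans [8,10]
the intervals overlap in both directions

concurrent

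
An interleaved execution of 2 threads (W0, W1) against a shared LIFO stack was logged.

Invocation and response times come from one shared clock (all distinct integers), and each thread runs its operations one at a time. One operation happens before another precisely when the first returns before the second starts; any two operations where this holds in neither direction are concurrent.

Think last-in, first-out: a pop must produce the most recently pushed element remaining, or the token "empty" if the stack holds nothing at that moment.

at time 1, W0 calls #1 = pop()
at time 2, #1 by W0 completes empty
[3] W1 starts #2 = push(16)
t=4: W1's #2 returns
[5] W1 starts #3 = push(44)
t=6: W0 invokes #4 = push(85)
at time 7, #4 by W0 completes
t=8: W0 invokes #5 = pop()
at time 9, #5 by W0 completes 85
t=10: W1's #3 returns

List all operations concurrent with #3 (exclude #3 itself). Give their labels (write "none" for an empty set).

#4, #5

overlap test against #3 [5,10]: concurrent iff the interval meets 5..10
#1 [1,2]: before
#2 [3,4]: before
#4 [6,7]: concurrent
#5 [8,9]: concurrent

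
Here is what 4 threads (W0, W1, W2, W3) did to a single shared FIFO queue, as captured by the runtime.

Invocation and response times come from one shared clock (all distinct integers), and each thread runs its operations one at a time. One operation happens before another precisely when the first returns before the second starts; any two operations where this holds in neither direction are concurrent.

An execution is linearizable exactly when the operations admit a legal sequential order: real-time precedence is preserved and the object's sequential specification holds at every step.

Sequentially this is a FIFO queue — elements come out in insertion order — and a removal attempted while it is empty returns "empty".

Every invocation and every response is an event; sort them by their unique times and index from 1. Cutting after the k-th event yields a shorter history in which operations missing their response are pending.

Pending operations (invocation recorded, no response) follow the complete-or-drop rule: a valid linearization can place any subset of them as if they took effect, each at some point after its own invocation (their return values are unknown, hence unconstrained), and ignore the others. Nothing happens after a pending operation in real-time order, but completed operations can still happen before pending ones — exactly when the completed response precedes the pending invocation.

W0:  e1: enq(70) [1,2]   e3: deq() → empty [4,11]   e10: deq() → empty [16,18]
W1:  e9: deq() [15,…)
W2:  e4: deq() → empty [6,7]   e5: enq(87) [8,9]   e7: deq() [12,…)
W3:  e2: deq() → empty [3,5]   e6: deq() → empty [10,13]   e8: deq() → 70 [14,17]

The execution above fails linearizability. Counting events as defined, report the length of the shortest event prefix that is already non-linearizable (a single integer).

events 1..10 are linearizable, e.g. via e1, e3, e2, e4, e5:
after step 1 (e1 enq(70)): queue <70>
after step 2 (e3 deq() (pending, included)): queue <>
after step 3 (e2 deq() → empty): queue <>
after step 4 (e4 deq() → empty): queue <>
after step 5 (e5 enq(87)): queue <87>
once event 11 joins (e3's response, time 11), exhaustive search finds no witness
including or dropping the 1 pending operation (e6) in any combination fails
for example e1, e2, e3, e4, e5 (pending dropped) fails at step 2: e2 deq() → empty is not legal there
for example e1, e2, e4, e3, e5 (pending dropped) fails at step 2: e2 deq() → empty is not legal there

11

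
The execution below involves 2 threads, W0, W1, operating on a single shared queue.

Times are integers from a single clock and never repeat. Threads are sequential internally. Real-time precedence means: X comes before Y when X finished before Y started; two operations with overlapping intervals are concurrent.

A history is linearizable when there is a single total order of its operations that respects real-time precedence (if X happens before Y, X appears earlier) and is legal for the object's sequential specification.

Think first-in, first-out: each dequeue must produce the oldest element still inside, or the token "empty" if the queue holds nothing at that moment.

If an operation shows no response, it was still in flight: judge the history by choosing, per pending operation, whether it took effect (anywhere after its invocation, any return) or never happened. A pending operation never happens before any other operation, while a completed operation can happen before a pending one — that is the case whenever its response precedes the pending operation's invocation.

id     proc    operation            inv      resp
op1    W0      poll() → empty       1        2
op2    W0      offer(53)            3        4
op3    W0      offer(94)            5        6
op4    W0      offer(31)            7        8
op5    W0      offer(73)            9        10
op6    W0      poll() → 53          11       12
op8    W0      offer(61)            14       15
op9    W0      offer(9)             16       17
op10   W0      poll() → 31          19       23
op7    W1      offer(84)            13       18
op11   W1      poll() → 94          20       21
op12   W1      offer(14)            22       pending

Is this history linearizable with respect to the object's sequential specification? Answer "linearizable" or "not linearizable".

linearizable

one valid linearization: op1, op2, op3, op4, op5, op6, op7, op8, op9, op11, op10
step 1: op1 poll() → empty — queue <>
step 2: op2 offer(53) — queue <53>
step 3: op3 offer(94) — queue <53,94>
step 4: op4 offer(31) — queue <53,94,31>
step 5: op5 offer(73) — queue <53,94,31,73>
step 6: op6 poll() → 53 — queue <94,31,73>
step 7: op7 offer(84) — queue <94,31,73,84>
step 8: op8 offer(61) — queue <94,31,73,84,61>
step 9: op9 offer(9) — queue <94,31,73,84,61,9>
step 10: op11 poll() → 94 — queue <31,73,84,61,9>
step 11: op10 poll() → 31 — queue <73,84,61,9>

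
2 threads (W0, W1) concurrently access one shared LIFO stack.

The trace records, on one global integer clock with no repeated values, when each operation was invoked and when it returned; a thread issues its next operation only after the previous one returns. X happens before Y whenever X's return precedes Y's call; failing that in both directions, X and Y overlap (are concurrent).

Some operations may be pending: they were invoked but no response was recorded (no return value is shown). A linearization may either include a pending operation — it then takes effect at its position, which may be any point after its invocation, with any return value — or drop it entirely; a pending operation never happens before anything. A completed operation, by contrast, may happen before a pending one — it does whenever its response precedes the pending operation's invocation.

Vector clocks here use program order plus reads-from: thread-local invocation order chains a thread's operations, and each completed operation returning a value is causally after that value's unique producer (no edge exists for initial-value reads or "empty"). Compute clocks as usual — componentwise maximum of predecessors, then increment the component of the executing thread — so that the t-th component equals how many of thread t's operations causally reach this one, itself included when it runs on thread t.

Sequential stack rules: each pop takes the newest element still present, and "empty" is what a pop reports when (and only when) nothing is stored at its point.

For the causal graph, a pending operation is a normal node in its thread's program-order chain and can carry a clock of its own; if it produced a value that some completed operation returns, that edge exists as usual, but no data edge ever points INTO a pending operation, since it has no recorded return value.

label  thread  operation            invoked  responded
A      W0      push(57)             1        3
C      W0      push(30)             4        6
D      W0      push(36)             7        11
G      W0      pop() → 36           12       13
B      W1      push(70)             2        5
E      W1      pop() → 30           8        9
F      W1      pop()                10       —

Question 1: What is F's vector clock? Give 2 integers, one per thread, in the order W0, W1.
B, invoked 2, has no incoming edges; only W1's bump applies → (0, 1)
A, invoked 1, has no incoming edges; only W0's bump applies → (1, 0)
invoked at 4, C merges VC(A)=(1, 0) and bumps W0's slot → (2, 0)
invoked at 7, D merges VC(C)=(2, 0) and bumps W0's slot → (3, 0)
invoked at 8, E merges VC(B)=(0, 1), VC(C)=(2, 0) and bumps W1's slot → (2, 2)
invoked at 12, G merges VC(D)=(3, 0) and bumps W0's slot → (4, 0)
invoked at 10, F merges VC(E)=(2, 2) and bumps W1's slot → (2, 3)
target: VC(F) = (2, 3)

(2, 3)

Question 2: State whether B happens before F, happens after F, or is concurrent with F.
B spans [2,5], F spans [10,…)
resp(B)=5 < inv(F)=10

before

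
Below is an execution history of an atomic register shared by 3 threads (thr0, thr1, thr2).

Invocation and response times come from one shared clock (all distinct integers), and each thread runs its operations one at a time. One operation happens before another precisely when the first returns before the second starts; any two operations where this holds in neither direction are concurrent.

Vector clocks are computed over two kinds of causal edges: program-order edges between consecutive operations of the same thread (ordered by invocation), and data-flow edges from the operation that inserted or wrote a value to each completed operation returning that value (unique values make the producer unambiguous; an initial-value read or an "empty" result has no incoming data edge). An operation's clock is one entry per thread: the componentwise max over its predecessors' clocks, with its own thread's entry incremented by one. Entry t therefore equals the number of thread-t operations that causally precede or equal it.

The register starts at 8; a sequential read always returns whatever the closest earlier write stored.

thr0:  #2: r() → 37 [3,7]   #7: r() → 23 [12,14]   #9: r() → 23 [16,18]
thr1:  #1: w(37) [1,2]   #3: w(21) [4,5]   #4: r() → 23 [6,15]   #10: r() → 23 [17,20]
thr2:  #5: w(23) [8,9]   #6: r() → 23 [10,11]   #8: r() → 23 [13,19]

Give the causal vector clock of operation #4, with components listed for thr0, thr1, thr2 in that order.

(0, 3, 1)

#5, invoked 8, has no incoming edges; only thr2's bump applies → (0, 0, 1)
#1, invoked 1, has no incoming edges; only thr1's bump applies → (0, 1, 0)
merge at #6 (invoked 10): VC(#5)=(0, 0, 1), own-thread bump on thr2 → (0, 0, 2)
merge at #3 (invoked 4): VC(#1)=(0, 1, 0), own-thread bump on thr1 → (0, 2, 0)
merge at #2 (invoked 3): VC(#1)=(0, 1, 0), own-thread bump on thr0 → (1, 1, 0)
merge at #8 (invoked 13): VC(#5)=(0, 0, 1), VC(#6)=(0, 0, 2), own-thread bump on thr2 → (0, 0, 3)
merge at #4 (invoked 6): VC(#3)=(0, 2, 0), VC(#5)=(0, 0, 1), own-thread bump on thr1 → (0, 3, 1)
merge at #7 (invoked 12): VC(#2)=(1, 1, 0), VC(#5)=(0, 0, 1), own-thread bump on thr0 → (2, 1, 1)
merge at #10 (invoked 17): VC(#4)=(0, 3, 1), VC(#5)=(0, 0, 1), own-thread bump on thr1 → (0, 4, 1)
merge at #9 (invoked 16): VC(#5)=(0, 0, 1), VC(#7)=(2, 1, 1), own-thread bump on thr0 → (3, 1, 1)
target: VC(#4) = (0, 3, 1)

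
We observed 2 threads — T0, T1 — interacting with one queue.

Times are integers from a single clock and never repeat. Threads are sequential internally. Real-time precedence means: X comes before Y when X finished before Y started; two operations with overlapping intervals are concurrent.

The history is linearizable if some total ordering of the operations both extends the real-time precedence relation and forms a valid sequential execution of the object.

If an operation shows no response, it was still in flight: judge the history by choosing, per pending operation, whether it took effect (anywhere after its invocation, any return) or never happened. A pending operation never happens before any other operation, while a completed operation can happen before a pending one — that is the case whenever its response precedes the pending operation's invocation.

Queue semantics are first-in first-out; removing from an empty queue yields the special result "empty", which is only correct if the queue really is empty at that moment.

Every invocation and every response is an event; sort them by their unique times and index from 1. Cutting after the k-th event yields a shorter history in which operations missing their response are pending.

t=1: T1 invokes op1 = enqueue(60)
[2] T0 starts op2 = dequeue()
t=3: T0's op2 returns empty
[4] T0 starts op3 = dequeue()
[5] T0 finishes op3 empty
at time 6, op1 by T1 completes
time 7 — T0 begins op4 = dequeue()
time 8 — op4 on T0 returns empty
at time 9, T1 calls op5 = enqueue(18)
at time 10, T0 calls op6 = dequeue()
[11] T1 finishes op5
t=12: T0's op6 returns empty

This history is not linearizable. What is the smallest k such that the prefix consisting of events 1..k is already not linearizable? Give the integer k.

events 1..7 are still linearizable — one witness is op2, op3, op1:
after step 1 (op2 dequeue() → empty): queue <>
after step 2 (op3 dequeue() → empty): queue <>
after step 3 (op1 enqueue(60)): queue <60>
adding event 8 (op4 responds at 8) leaves no legal real-time order
one such order, op1, op2, op3, op4, breaks at step 2 where op2 dequeue() → empty is illegal
one such order, op2, op1, op3, op4, breaks at step 3 where op3 dequeue() → empty is illegal

8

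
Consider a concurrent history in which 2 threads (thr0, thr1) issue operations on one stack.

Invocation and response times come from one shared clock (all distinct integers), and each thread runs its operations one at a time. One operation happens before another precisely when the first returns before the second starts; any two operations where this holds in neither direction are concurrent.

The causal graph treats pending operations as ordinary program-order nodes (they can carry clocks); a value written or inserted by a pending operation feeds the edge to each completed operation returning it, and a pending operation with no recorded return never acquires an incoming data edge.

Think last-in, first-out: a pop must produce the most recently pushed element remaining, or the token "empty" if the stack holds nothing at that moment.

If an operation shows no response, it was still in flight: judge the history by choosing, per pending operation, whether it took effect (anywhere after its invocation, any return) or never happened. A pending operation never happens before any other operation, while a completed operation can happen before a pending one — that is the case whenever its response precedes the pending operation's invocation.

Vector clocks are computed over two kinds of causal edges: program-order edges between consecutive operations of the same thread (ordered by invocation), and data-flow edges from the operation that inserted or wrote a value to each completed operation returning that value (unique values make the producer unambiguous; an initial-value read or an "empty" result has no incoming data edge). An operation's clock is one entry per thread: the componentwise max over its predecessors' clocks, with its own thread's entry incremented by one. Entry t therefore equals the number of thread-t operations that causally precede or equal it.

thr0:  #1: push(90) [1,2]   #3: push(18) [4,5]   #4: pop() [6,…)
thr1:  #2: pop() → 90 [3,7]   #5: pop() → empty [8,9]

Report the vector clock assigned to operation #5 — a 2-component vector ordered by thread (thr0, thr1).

VC(#1, invoked at 1): no causal predecessors; +1 on thr0 → (1, 0)
#2, invoked 3, takes VC(#1)=(1, 0) under max, adds 1 for thr1 → (1, 1)
#3, invoked 4, takes VC(#1)=(1, 0) under max, adds 1 for thr0 → (2, 0)
#5, invoked 8, takes VC(#2)=(1, 1) under max, adds 1 for thr1 → (1, 2)
#4, invoked 6, takes VC(#3)=(2, 0) under max, adds 1 for thr0 → (3, 0)
target: VC(#5) = (1, 2)

(1, 2)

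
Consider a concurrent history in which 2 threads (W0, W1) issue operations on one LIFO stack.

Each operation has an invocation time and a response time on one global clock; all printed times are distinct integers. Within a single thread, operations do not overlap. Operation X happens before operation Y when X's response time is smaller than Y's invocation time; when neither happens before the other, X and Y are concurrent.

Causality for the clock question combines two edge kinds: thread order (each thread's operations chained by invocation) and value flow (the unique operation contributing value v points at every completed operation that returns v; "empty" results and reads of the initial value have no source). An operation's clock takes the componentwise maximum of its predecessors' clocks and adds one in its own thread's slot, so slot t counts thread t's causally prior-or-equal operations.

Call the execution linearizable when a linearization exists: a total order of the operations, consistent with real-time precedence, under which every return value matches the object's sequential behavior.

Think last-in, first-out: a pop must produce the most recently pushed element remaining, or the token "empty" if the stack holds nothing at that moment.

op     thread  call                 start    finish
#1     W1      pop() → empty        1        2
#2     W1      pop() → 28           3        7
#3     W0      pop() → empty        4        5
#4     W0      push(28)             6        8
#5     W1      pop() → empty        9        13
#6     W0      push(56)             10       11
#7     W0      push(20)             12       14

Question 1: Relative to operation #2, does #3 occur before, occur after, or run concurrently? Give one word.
concurrent

#3 spans [4,5], #2 spans [3,7]
the intervals overlap in both directions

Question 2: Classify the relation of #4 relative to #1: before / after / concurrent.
after

#4 spans [6,8], #1 spans [1,2]
resp(#1)=2 < inv(#4)=6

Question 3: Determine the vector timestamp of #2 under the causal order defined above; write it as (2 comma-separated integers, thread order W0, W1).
(2, 2)

root op #1, invoked 1: fresh clock plus W1's own tick → (0, 1)
root op #3, invoked 4: fresh clock plus W0's own tick → (1, 0)
merge at #4 (invoked 6): VC(#3)=(1, 0), own-thread bump on W0 → (2, 0)
merge at #6 (invoked 10): VC(#4)=(2, 0), own-thread bump on W0 → (3, 0)
merge at #2 (invoked 3): VC(#1)=(0, 1), VC(#4)=(2, 0), own-thread bump on W1 → (2, 2)
merge at #7 (invoked 12): VC(#6)=(3, 0), own-thread bump on W0 → (4, 0)
merge at #5 (invoked 9): VC(#2)=(2, 2), own-thread bump on W1 → (2, 3)
target: VC(#2) = (2, 2)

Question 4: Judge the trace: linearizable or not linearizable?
linearizable

witness order: #1, #3, #4, #2, #5, #6, #7
1. #1 pop() → empty, leaving stack <>
2. #3 pop() → empty, leaving stack <>
3. #4 push(28), leaving stack <28>
4. #2 pop() → 28, leaving stack <>
5. #5 pop() → empty, leaving stack <>
6. #6 push(56), leaving stack <56>
7. #7 push(20), leaving stack <56,20>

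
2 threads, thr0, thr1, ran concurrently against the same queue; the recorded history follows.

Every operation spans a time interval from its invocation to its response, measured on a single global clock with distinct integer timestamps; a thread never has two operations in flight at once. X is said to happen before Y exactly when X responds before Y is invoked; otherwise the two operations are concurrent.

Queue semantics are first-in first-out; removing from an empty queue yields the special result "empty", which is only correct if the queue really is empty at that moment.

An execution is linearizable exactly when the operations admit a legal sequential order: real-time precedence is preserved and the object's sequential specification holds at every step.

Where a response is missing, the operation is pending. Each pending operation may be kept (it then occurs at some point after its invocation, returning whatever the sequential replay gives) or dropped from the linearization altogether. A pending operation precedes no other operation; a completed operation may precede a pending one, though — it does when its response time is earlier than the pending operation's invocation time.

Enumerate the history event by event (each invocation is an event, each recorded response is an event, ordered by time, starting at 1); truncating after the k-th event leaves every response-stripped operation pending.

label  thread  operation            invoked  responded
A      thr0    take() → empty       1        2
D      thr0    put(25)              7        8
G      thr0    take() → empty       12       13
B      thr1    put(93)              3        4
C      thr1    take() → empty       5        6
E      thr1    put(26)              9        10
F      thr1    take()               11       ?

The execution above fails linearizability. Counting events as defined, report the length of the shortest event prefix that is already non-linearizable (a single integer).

6

events 1..5 are linearizable, e.g. via A, B:
after step 1 (A take() → empty): queue <>
after step 2 (B put(93)): queue <93>
with event 6 included (C responding at time 6), all real-time-consistent orders fail
one such order, A, B, C, breaks at step 3 where C take() → empty is illegal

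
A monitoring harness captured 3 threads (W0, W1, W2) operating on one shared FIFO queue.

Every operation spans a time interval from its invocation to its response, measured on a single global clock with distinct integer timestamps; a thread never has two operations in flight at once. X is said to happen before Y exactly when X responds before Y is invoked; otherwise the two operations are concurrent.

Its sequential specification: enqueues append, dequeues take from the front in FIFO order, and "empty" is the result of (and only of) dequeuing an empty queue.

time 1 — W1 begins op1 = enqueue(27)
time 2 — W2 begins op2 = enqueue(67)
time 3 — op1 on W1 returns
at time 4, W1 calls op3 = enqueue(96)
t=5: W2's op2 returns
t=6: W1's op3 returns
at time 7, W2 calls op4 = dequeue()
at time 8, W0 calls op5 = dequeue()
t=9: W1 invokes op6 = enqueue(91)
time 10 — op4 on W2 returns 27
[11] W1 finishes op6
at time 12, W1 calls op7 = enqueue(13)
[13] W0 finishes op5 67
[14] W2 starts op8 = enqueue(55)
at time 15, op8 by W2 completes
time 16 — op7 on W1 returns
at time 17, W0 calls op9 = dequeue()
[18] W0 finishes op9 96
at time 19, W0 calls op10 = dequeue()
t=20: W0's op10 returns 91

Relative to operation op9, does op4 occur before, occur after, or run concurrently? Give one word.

op4 spans [7,10], op9 spans [17,18]
resp(op4)=10 < inv(op9)=17

before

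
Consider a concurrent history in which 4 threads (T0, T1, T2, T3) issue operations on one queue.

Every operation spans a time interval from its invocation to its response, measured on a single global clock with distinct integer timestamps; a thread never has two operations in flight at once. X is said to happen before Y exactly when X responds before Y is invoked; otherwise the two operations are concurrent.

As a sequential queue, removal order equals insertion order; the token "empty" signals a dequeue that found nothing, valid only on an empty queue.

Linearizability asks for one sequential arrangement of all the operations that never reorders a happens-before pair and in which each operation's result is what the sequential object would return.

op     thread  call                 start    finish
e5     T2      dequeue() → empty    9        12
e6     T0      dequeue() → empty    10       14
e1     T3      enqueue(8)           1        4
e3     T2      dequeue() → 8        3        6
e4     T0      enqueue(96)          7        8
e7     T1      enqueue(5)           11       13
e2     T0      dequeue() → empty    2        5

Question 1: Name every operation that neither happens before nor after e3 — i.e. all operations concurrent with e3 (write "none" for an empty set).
e3 spans [3,6]; an op avoiding the whole window 3..6 is ordered, any other is concurrent
e1 [1,4]: concurrent
e2 [2,5]: concurrent
e4 [7,8]: after
e5 [9,12]: after
e6 [10,14]: after
e7 [11,13]: after

e1, e2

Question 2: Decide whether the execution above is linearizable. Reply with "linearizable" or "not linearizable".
cut after 13 events: linearizable; cut after 14 events (e6 responds, time 14): not linearizable
no legal order exists: 36 real-time-consistent candidates over 7 completed queue operations, all rejected
for example e1, e2, e3, e4, e5, e6, e7 fails at step 2: e2 dequeue() → empty is not legal there
for example e1, e2, e3, e4, e5, e7, e6 fails at step 2: e2 dequeue() → empty is not legal there

not linearizable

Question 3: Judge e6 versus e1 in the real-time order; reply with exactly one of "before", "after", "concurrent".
e6 spans [10,14], e1 spans [1,4]
resp(e1)=4 < inv(e6)=10

after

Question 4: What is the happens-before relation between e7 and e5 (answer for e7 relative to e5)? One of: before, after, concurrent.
e7 spans [11,13], e5 spans [9,12]
the intervals overlap in both directions

concurrent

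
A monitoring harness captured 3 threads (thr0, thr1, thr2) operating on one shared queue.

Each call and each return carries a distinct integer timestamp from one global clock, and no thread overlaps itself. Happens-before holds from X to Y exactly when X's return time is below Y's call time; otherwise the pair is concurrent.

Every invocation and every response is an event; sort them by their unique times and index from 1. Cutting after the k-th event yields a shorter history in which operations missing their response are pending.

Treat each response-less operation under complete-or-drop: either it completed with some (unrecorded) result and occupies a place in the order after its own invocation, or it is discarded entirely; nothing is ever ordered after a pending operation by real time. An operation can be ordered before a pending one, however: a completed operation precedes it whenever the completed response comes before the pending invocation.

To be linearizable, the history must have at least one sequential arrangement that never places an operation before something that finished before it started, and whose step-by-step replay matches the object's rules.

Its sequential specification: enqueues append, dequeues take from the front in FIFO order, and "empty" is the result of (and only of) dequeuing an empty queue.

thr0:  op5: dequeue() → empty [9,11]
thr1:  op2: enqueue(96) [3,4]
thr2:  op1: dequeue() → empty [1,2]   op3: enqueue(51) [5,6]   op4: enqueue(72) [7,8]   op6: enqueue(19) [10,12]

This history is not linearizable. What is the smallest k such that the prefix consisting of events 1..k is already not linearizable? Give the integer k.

events 1..10 are linearizable; a witness order is op1, op2, op3, op4:
1. op1 dequeue() → empty, leaving queue <>
2. op2 enqueue(96), leaving queue <96>
3. op3 enqueue(51), leaving queue <96,51>
4. op4 enqueue(72), leaving queue <96,51,72>
adding event 11 (op5 responds at 11) leaves no legal real-time order
including or dropping the 1 pending operation (op6) in any combination fails
take op1, op2, op3, op4, op5 (pending dropped): step 5 already fails, because op5 dequeue() → empty cannot occur there

11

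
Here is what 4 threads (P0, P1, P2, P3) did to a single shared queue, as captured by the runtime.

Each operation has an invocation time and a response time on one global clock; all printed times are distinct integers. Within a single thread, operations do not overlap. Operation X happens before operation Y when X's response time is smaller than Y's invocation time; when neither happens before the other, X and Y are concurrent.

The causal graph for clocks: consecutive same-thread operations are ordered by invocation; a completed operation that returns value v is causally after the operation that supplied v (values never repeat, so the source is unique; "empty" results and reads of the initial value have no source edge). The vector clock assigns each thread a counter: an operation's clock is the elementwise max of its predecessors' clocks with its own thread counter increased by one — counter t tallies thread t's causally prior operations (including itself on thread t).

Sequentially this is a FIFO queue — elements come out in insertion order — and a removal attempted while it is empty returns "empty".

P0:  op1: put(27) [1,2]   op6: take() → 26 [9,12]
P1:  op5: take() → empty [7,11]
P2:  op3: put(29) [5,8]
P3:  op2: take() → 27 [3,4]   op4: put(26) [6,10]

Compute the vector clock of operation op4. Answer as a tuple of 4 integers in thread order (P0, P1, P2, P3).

(1, 0, 0, 2)

invoked at 5, op3 has no predecessors; its own P2 bump gives (0, 0, 1, 0)
invoked at 7, op5 has no predecessors; its own P1 bump gives (0, 1, 0, 0)
invoked at 1, op1 has no predecessors; its own P0 bump gives (1, 0, 0, 0)
invoked at 3, op2 merges VC(op1)=(1, 0, 0, 0) and bumps P3's slot → (1, 0, 0, 1)
invoked at 6, op4 merges VC(op2)=(1, 0, 0, 1) and bumps P3's slot → (1, 0, 0, 2)
invoked at 9, op6 merges VC(op1)=(1, 0, 0, 0), VC(op4)=(1, 0, 0, 2) and bumps P0's slot → (2, 0, 0, 2)
target: VC(op4) = (1, 0, 0, 2)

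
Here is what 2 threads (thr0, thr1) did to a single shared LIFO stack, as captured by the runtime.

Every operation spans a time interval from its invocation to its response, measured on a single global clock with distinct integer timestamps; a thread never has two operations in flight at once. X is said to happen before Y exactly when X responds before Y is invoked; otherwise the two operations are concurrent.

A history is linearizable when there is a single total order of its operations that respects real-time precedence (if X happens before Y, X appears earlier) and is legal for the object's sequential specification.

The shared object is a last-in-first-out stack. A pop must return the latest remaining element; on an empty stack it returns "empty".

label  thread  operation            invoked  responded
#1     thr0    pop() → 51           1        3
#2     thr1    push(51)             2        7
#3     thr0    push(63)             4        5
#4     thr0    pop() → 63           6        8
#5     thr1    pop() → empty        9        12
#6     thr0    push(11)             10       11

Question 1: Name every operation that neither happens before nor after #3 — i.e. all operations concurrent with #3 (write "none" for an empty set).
#3 runs from 4 to 5; window-overlapping ops are concurrent
#1 [1,3]: before
#2 [2,7]: concurrent
#4 [6,8]: after
#5 [9,12]: after
#6 [10,11]: after

#2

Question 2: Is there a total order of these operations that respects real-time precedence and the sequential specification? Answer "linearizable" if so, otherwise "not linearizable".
a witness: #2, #1, #3, #4, #5, #6
after step 1 (#2 push(51)): stack <51>
after step 2 (#1 pop() → 51): stack <>
after step 3 (#3 push(63)): stack <63>
after step 4 (#4 pop() → 63): stack <>
after step 5 (#5 pop() → empty): stack <>
after step 6 (#6 push(11)): stack <11>

linearizable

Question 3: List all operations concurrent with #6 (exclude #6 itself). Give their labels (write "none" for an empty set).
#6 spans [10,11]: anything still running between times 10 and 11 counts as concurrent
#1 [1,3]: before
#2 [2,7]: before
#3 [4,5]: before
#4 [6,8]: before
#5 [9,12]: concurrent

#5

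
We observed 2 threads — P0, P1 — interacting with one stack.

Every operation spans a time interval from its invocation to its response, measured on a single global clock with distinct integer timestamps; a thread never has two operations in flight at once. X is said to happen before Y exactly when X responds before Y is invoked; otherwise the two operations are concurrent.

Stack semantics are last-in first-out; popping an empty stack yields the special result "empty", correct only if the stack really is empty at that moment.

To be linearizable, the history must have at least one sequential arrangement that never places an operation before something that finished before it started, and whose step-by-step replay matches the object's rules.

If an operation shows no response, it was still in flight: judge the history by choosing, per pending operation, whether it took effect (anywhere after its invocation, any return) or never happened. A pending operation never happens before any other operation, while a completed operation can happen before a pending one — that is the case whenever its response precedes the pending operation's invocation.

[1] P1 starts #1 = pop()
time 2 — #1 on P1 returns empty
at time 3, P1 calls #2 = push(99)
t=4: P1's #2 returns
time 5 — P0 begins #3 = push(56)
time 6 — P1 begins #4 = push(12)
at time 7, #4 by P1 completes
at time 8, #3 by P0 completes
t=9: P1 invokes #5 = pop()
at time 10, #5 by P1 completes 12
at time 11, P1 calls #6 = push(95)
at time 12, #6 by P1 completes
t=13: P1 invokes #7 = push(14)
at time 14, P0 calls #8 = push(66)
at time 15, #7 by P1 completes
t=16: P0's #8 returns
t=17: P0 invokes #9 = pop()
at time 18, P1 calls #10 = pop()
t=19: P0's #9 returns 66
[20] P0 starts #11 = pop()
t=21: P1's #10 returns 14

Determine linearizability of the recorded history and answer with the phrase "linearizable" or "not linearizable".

a witness: #1, #2, #3, #4, #5, #6, #7, #8, #9, #10
1. #1 pop() → empty, leaving stack <>
2. #2 push(99), leaving stack <99>
3. #3 push(56), leaving stack <99,56>
4. #4 push(12), leaving stack <99,56,12>
5. #5 pop() → 12, leaving stack <99,56>
6. #6 push(95), leaving stack <99,56,95>
7. #7 push(14), leaving stack <99,56,95,14>
8. #8 push(66), leaving stack <99,56,95,14,66>
9. #9 pop() → 66, leaving stack <99,56,95,14>
10. #10 pop() → 14, leaving stack <99,56,95>

linearizable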